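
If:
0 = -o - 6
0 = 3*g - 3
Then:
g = 1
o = -6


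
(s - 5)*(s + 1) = s^2 - 4*s - 5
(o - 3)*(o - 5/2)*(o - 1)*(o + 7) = o^4 + o^3/2 - 65*o^2/2 + 167*o/2 - 105/2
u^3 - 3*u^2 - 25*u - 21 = (u - 7)*(u + 1)*(u + 3)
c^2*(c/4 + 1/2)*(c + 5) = c^4/4 + 7*c^3/4 + 5*c^2/2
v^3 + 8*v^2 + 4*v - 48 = (v - 2)*(v + 4)*(v + 6)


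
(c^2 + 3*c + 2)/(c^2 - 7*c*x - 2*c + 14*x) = (c^2 + 3*c + 2)/(c^2 - 7*c*x - 2*c + 14*x)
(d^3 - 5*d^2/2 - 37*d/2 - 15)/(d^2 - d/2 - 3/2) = (2*d^2 - 7*d - 30)/(2*d - 3)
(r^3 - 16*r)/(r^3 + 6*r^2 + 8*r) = (r - 4)/(r + 2)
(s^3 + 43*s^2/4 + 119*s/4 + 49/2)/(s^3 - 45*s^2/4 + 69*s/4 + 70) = (s^2 + 9*s + 14)/(s^2 - 13*s + 40)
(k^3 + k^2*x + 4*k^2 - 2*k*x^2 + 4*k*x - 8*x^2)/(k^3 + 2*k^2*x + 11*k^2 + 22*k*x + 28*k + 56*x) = (k - x)/(k + 7)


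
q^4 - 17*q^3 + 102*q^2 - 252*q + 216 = (q - 6)^2*(q - 3)*(q - 2)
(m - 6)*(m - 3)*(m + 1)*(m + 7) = m^4 - m^3 - 47*m^2 + 81*m + 126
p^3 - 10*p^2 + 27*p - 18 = (p - 6)*(p - 3)*(p - 1)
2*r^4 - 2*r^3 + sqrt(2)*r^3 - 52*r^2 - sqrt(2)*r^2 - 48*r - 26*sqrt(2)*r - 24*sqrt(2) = (r - 6)*(r + 4)*(sqrt(2)*r + 1)*(sqrt(2)*r + sqrt(2))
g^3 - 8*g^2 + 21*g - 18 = (g - 3)^2*(g - 2)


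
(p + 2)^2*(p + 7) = p^3 + 11*p^2 + 32*p + 28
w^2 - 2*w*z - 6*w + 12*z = (w - 6)*(w - 2*z)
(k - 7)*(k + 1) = k^2 - 6*k - 7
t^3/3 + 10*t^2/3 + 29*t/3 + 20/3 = (t/3 + 1/3)*(t + 4)*(t + 5)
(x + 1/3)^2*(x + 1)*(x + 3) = x^4 + 14*x^3/3 + 52*x^2/9 + 22*x/9 + 1/3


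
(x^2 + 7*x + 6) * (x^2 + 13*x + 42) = x^4 + 20*x^3 + 139*x^2 + 372*x + 252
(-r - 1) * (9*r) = -9*r^2 - 9*r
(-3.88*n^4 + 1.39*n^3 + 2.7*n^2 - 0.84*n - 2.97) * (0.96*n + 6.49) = -3.7248*n^5 - 23.8468*n^4 + 11.6131*n^3 + 16.7166*n^2 - 8.3028*n - 19.2753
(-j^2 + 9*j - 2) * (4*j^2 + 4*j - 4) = -4*j^4 + 32*j^3 + 32*j^2 - 44*j + 8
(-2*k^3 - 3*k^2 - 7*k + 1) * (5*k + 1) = -10*k^4 - 17*k^3 - 38*k^2 - 2*k + 1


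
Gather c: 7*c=7*c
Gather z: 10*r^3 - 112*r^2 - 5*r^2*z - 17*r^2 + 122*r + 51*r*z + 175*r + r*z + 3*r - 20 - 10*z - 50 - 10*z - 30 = 10*r^3 - 129*r^2 + 300*r + z*(-5*r^2 + 52*r - 20) - 100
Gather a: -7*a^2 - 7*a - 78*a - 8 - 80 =-7*a^2 - 85*a - 88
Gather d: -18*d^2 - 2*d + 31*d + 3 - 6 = -18*d^2 + 29*d - 3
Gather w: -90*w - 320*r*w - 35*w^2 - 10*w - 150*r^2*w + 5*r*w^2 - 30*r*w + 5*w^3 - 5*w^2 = 5*w^3 + w^2*(5*r - 40) + w*(-150*r^2 - 350*r - 100)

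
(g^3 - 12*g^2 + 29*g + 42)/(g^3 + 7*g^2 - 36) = (g^3 - 12*g^2 + 29*g + 42)/(g^3 + 7*g^2 - 36)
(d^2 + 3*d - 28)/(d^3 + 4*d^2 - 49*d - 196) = (d - 4)/(d^2 - 3*d - 28)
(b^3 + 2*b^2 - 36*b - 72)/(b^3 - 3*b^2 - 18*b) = (b^2 + 8*b + 12)/(b*(b + 3))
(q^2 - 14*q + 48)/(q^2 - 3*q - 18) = (q - 8)/(q + 3)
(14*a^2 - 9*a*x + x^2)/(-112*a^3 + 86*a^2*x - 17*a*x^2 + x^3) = 1/(-8*a + x)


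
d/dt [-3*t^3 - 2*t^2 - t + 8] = -9*t^2 - 4*t - 1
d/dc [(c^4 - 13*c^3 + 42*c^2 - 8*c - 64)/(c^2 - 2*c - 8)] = (2*c^3 - 3*c^2 - 36*c - 4)/(c^2 + 4*c + 4)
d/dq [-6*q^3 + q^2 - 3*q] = -18*q^2 + 2*q - 3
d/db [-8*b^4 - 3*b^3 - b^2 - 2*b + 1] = -32*b^3 - 9*b^2 - 2*b - 2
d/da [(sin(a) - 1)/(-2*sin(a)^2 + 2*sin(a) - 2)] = (sin(a) - 2)*sin(a)*cos(a)/(2*(sin(a)^2 - sin(a) + 1)^2)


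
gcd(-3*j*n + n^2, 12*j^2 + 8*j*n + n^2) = 1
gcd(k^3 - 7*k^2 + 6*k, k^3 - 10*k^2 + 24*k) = k^2 - 6*k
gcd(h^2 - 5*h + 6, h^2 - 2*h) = h - 2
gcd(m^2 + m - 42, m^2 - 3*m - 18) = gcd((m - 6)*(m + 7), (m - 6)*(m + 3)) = m - 6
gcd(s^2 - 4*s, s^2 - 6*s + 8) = s - 4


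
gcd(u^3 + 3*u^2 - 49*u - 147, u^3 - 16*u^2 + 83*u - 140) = u - 7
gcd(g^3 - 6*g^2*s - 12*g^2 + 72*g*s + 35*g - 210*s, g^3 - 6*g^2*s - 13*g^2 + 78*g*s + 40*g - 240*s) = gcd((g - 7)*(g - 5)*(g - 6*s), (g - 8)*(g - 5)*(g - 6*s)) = -g^2 + 6*g*s + 5*g - 30*s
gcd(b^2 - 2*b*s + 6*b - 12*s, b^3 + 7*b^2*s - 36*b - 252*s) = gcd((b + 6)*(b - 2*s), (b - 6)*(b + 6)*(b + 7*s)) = b + 6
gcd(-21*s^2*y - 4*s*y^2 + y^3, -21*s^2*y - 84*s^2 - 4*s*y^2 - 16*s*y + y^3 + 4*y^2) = -21*s^2 - 4*s*y + y^2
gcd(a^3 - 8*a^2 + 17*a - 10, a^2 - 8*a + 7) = a - 1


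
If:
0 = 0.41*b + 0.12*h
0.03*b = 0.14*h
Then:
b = 0.00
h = 0.00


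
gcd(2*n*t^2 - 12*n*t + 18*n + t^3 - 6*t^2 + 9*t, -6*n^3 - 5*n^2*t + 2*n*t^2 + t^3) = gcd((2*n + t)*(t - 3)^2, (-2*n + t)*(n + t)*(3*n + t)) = 1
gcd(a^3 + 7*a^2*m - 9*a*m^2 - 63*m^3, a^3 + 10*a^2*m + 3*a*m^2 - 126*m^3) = a^2 + 4*a*m - 21*m^2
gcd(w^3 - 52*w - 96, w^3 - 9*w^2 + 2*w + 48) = w^2 - 6*w - 16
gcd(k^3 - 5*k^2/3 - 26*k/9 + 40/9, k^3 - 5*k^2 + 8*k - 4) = k - 2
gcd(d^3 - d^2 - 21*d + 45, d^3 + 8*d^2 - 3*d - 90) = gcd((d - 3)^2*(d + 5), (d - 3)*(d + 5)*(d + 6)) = d^2 + 2*d - 15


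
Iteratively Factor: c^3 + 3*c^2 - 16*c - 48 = (c + 3)*(c^2 - 16) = (c + 3)*(c + 4)*(c - 4)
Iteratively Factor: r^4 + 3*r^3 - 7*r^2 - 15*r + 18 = (r + 3)*(r^3 - 7*r + 6) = (r - 2)*(r + 3)*(r^2 + 2*r - 3) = (r - 2)*(r + 3)^2*(r - 1)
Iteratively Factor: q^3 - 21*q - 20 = (q - 5)*(q^2 + 5*q + 4) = (q - 5)*(q + 1)*(q + 4)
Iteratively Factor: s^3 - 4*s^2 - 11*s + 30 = (s - 5)*(s^2 + s - 6) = (s - 5)*(s + 3)*(s - 2)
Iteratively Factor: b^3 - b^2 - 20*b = (b + 4)*(b^2 - 5*b) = (b - 5)*(b + 4)*(b)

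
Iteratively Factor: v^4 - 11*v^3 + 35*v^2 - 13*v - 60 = (v + 1)*(v^3 - 12*v^2 + 47*v - 60) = (v - 4)*(v + 1)*(v^2 - 8*v + 15) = (v - 4)*(v - 3)*(v + 1)*(v - 5)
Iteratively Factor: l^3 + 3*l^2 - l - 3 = (l + 3)*(l^2 - 1) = (l + 1)*(l + 3)*(l - 1)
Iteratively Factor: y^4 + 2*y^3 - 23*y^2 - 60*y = (y + 4)*(y^3 - 2*y^2 - 15*y) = y*(y + 4)*(y^2 - 2*y - 15) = y*(y + 3)*(y + 4)*(y - 5)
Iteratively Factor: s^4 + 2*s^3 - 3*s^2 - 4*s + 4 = (s - 1)*(s^3 + 3*s^2 - 4) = (s - 1)^2*(s^2 + 4*s + 4) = (s - 1)^2*(s + 2)*(s + 2)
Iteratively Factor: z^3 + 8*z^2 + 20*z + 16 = (z + 4)*(z^2 + 4*z + 4) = (z + 2)*(z + 4)*(z + 2)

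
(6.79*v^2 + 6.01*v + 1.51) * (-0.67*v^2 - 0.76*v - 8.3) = -4.5493*v^4 - 9.1871*v^3 - 61.9363*v^2 - 51.0306*v - 12.533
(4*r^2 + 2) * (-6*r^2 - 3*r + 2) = -24*r^4 - 12*r^3 - 4*r^2 - 6*r + 4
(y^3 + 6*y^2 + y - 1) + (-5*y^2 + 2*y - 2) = y^3 + y^2 + 3*y - 3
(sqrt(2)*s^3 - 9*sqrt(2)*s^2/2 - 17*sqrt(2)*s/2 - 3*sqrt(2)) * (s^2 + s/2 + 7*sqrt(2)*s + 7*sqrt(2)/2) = sqrt(2)*s^5 - 4*sqrt(2)*s^4 + 14*s^4 - 56*s^3 - 43*sqrt(2)*s^3/4 - 301*s^2/2 - 29*sqrt(2)*s^2/4 - 203*s/2 - 3*sqrt(2)*s/2 - 21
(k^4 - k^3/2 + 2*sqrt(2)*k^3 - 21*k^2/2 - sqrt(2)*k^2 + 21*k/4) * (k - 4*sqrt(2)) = k^5 - 2*sqrt(2)*k^4 - k^4/2 - 53*k^3/2 + sqrt(2)*k^3 + 53*k^2/4 + 42*sqrt(2)*k^2 - 21*sqrt(2)*k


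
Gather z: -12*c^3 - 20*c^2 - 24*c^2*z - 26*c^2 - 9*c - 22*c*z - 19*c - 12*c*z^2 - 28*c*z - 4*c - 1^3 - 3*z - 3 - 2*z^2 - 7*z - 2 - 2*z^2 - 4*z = -12*c^3 - 46*c^2 - 32*c + z^2*(-12*c - 4) + z*(-24*c^2 - 50*c - 14) - 6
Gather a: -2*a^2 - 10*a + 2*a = -2*a^2 - 8*a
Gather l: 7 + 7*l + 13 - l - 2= 6*l + 18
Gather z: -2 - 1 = -3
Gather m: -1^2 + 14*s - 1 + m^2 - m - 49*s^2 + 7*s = m^2 - m - 49*s^2 + 21*s - 2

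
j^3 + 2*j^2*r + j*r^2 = j*(j + r)^2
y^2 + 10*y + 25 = (y + 5)^2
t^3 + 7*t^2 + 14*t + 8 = (t + 1)*(t + 2)*(t + 4)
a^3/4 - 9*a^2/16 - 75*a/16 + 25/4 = (a/4 + 1)*(a - 5)*(a - 5/4)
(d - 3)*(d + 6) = d^2 + 3*d - 18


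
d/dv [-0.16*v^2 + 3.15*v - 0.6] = 3.15 - 0.32*v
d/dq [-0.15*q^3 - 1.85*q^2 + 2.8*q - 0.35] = -0.45*q^2 - 3.7*q + 2.8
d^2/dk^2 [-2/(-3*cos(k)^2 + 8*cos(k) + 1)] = 4*(18*sin(k)^4 - 47*sin(k)^2 + 41*cos(k) - 9*cos(3*k) - 38)/(3*sin(k)^2 + 8*cos(k) - 2)^3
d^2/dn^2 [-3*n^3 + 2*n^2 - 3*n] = 4 - 18*n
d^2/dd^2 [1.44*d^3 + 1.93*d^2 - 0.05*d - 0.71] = 8.64*d + 3.86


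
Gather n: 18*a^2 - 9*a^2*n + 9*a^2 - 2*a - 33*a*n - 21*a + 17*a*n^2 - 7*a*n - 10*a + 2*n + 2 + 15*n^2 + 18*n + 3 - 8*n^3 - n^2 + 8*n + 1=27*a^2 - 33*a - 8*n^3 + n^2*(17*a + 14) + n*(-9*a^2 - 40*a + 28) + 6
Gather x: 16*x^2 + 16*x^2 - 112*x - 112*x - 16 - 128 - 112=32*x^2 - 224*x - 256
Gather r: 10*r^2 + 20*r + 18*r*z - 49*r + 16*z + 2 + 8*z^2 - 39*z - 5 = 10*r^2 + r*(18*z - 29) + 8*z^2 - 23*z - 3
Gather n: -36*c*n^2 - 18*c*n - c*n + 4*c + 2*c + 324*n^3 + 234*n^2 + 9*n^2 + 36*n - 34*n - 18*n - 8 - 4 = 6*c + 324*n^3 + n^2*(243 - 36*c) + n*(-19*c - 16) - 12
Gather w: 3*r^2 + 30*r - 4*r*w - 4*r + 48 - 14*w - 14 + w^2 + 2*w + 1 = 3*r^2 + 26*r + w^2 + w*(-4*r - 12) + 35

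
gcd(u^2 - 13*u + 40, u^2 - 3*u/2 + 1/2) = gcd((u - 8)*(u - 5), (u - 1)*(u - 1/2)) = 1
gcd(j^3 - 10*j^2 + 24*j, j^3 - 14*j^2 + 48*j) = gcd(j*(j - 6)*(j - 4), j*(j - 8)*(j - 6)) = j^2 - 6*j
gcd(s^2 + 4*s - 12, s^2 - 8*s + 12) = s - 2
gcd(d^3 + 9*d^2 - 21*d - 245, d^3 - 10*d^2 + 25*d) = d - 5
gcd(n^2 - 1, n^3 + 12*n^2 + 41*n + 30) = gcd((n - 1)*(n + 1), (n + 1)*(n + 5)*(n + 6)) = n + 1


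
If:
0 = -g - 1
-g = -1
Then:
No Solution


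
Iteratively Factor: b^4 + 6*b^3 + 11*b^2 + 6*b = (b + 3)*(b^3 + 3*b^2 + 2*b) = (b + 2)*(b + 3)*(b^2 + b) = b*(b + 2)*(b + 3)*(b + 1)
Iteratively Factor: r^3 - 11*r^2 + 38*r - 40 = (r - 5)*(r^2 - 6*r + 8) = (r - 5)*(r - 2)*(r - 4)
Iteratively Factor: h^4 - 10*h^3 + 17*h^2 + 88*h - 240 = (h - 4)*(h^3 - 6*h^2 - 7*h + 60) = (h - 5)*(h - 4)*(h^2 - h - 12) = (h - 5)*(h - 4)*(h + 3)*(h - 4)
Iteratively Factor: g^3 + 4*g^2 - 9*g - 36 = (g + 3)*(g^2 + g - 12) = (g - 3)*(g + 3)*(g + 4)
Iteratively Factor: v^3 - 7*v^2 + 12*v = (v - 3)*(v^2 - 4*v) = v*(v - 3)*(v - 4)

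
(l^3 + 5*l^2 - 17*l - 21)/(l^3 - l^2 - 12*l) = (-l^3 - 5*l^2 + 17*l + 21)/(l*(-l^2 + l + 12))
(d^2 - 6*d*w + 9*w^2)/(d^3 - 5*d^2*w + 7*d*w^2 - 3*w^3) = (d - 3*w)/(d^2 - 2*d*w + w^2)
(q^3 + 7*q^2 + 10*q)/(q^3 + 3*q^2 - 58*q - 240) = q*(q + 2)/(q^2 - 2*q - 48)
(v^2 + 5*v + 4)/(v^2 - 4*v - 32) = (v + 1)/(v - 8)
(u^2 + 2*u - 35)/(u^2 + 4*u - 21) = (u - 5)/(u - 3)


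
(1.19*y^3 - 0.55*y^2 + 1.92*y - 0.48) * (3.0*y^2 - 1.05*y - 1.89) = 3.57*y^5 - 2.8995*y^4 + 4.0884*y^3 - 2.4165*y^2 - 3.1248*y + 0.9072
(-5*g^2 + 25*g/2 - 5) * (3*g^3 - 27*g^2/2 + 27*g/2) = -15*g^5 + 105*g^4 - 1005*g^3/4 + 945*g^2/4 - 135*g/2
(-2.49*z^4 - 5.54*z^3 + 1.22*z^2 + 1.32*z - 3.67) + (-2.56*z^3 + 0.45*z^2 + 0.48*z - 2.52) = -2.49*z^4 - 8.1*z^3 + 1.67*z^2 + 1.8*z - 6.19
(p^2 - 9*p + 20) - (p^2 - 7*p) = 20 - 2*p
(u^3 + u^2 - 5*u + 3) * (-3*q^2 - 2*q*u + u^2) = -3*q^2*u^3 - 3*q^2*u^2 + 15*q^2*u - 9*q^2 - 2*q*u^4 - 2*q*u^3 + 10*q*u^2 - 6*q*u + u^5 + u^4 - 5*u^3 + 3*u^2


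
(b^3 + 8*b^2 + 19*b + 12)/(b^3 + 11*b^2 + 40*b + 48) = (b + 1)/(b + 4)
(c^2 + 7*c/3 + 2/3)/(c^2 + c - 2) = (c + 1/3)/(c - 1)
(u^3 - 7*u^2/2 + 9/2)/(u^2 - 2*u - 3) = u - 3/2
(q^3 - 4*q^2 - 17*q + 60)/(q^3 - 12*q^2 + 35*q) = (q^2 + q - 12)/(q*(q - 7))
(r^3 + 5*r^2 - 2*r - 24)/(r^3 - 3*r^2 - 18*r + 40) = (r + 3)/(r - 5)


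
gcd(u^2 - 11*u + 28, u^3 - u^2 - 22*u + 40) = u - 4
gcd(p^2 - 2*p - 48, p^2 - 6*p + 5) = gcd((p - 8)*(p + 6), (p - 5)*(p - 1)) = 1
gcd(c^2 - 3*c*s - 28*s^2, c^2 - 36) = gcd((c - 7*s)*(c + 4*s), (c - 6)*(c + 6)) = 1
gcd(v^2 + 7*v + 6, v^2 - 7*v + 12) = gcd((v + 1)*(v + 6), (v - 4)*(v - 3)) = 1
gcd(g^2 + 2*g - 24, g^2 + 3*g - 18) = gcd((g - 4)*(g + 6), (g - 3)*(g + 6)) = g + 6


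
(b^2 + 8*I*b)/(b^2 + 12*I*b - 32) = b/(b + 4*I)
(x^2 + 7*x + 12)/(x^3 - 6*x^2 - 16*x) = (x^2 + 7*x + 12)/(x*(x^2 - 6*x - 16))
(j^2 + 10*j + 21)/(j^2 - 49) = (j + 3)/(j - 7)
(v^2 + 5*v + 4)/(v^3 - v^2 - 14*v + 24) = (v + 1)/(v^2 - 5*v + 6)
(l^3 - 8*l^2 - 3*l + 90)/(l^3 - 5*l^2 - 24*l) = (l^2 - 11*l + 30)/(l*(l - 8))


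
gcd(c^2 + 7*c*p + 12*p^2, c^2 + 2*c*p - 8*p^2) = c + 4*p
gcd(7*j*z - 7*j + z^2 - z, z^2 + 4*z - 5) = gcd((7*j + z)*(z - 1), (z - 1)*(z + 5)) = z - 1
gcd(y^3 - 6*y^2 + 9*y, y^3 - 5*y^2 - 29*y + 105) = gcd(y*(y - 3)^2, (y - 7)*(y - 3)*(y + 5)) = y - 3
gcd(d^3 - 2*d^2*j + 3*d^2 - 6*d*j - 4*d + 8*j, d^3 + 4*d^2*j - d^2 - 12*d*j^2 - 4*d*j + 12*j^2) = d^2 - 2*d*j - d + 2*j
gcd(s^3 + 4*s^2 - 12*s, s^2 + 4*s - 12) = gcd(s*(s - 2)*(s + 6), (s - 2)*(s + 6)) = s^2 + 4*s - 12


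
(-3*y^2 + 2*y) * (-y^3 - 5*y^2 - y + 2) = 3*y^5 + 13*y^4 - 7*y^3 - 8*y^2 + 4*y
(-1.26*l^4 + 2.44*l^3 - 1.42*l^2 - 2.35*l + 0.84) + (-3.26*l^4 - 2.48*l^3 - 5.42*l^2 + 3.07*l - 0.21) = -4.52*l^4 - 0.04*l^3 - 6.84*l^2 + 0.72*l + 0.63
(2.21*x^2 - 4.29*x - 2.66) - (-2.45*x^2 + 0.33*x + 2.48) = 4.66*x^2 - 4.62*x - 5.14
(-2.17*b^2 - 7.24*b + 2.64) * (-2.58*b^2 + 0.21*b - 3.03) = 5.5986*b^4 + 18.2235*b^3 - 1.7565*b^2 + 22.4916*b - 7.9992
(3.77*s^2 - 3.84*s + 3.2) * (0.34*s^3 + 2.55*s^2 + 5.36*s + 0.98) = 1.2818*s^5 + 8.3079*s^4 + 11.5032*s^3 - 8.7278*s^2 + 13.3888*s + 3.136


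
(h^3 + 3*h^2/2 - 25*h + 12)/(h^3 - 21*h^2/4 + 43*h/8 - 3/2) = 4*(h + 6)/(4*h - 3)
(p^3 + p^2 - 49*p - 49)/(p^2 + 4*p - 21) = (p^2 - 6*p - 7)/(p - 3)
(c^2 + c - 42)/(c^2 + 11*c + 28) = (c - 6)/(c + 4)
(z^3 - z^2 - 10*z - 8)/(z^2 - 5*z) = (z^3 - z^2 - 10*z - 8)/(z*(z - 5))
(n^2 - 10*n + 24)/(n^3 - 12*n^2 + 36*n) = (n - 4)/(n*(n - 6))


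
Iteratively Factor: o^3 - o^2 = (o)*(o^2 - o) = o^2*(o - 1)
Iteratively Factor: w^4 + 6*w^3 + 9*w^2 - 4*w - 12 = (w + 3)*(w^3 + 3*w^2 - 4) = (w - 1)*(w + 3)*(w^2 + 4*w + 4) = (w - 1)*(w + 2)*(w + 3)*(w + 2)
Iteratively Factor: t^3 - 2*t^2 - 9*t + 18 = (t + 3)*(t^2 - 5*t + 6) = (t - 3)*(t + 3)*(t - 2)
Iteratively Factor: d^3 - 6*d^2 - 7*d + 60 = (d + 3)*(d^2 - 9*d + 20) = (d - 4)*(d + 3)*(d - 5)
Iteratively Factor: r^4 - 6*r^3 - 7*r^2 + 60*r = (r - 5)*(r^3 - r^2 - 12*r) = (r - 5)*(r - 4)*(r^2 + 3*r) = (r - 5)*(r - 4)*(r + 3)*(r)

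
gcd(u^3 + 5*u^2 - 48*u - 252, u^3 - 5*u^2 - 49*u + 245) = u - 7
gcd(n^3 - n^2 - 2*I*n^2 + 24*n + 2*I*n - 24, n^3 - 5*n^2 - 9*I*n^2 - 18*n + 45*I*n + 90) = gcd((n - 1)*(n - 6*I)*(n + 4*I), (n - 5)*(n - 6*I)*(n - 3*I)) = n - 6*I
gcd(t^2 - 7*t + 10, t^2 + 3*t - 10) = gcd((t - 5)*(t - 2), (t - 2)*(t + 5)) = t - 2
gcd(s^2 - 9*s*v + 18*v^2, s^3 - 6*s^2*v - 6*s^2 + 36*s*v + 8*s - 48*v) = s - 6*v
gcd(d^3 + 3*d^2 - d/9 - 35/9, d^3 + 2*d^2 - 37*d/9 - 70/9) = d^2 + 4*d + 35/9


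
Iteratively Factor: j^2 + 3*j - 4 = (j + 4)*(j - 1)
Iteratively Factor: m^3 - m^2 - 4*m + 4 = (m - 1)*(m^2 - 4) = (m - 1)*(m + 2)*(m - 2)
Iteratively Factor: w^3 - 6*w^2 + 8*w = (w - 4)*(w^2 - 2*w) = (w - 4)*(w - 2)*(w)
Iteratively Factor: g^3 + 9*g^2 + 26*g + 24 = (g + 3)*(g^2 + 6*g + 8) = (g + 2)*(g + 3)*(g + 4)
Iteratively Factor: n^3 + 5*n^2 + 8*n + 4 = (n + 1)*(n^2 + 4*n + 4) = (n + 1)*(n + 2)*(n + 2)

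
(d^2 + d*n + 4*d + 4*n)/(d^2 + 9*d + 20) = (d + n)/(d + 5)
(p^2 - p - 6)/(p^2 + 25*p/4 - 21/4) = 4*(p^2 - p - 6)/(4*p^2 + 25*p - 21)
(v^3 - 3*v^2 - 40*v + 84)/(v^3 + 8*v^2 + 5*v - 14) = (v^3 - 3*v^2 - 40*v + 84)/(v^3 + 8*v^2 + 5*v - 14)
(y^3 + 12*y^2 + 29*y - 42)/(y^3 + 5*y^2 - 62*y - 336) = (y - 1)/(y - 8)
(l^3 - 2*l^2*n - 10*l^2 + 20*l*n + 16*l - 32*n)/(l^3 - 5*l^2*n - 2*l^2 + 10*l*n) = (l^2 - 2*l*n - 8*l + 16*n)/(l*(l - 5*n))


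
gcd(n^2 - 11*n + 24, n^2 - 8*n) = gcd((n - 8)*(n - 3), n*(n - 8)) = n - 8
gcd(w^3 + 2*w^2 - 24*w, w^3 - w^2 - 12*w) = w^2 - 4*w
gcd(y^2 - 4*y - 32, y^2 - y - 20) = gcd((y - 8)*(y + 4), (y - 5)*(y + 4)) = y + 4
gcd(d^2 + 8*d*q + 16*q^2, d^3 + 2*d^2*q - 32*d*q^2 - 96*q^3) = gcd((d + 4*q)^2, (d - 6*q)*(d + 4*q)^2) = d^2 + 8*d*q + 16*q^2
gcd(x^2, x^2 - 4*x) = x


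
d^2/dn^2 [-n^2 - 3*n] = -2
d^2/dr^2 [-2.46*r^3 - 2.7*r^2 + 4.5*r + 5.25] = -14.76*r - 5.4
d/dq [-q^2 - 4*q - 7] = -2*q - 4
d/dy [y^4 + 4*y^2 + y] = 4*y^3 + 8*y + 1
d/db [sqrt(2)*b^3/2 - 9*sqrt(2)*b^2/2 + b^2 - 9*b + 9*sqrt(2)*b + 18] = 3*sqrt(2)*b^2/2 - 9*sqrt(2)*b + 2*b - 9 + 9*sqrt(2)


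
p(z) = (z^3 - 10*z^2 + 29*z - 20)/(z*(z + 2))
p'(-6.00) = -2.66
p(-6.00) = -32.08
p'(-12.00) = 0.44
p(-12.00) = -29.47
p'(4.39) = -0.02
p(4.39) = -0.03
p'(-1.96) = -39371.40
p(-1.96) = 1566.14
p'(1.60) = 0.05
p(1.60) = 0.85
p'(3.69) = -0.21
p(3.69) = 0.05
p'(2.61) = -0.50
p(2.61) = 0.44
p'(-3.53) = -25.11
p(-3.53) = -53.87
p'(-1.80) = -1570.91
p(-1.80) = 306.76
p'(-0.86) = -33.96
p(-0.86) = 54.03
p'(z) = (3*z^2 - 20*z + 29)/(z*(z + 2)) - (z^3 - 10*z^2 + 29*z - 20)/(z*(z + 2)^2) - (z^3 - 10*z^2 + 29*z - 20)/(z^2*(z + 2)) = (z^4 + 4*z^3 - 49*z^2 + 40*z + 40)/(z^2*(z^2 + 4*z + 4))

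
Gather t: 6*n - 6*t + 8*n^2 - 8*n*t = 8*n^2 + 6*n + t*(-8*n - 6)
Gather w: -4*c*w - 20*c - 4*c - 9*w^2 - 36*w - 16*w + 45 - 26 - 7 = -24*c - 9*w^2 + w*(-4*c - 52) + 12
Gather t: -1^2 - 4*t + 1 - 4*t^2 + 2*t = -4*t^2 - 2*t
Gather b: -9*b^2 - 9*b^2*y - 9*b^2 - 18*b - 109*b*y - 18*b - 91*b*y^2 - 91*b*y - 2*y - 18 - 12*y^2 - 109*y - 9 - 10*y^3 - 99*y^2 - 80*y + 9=b^2*(-9*y - 18) + b*(-91*y^2 - 200*y - 36) - 10*y^3 - 111*y^2 - 191*y - 18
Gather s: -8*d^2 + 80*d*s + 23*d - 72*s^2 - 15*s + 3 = -8*d^2 + 23*d - 72*s^2 + s*(80*d - 15) + 3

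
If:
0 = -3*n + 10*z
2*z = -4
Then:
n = -20/3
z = -2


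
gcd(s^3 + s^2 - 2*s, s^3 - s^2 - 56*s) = s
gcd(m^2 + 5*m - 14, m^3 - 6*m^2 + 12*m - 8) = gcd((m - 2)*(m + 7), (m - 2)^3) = m - 2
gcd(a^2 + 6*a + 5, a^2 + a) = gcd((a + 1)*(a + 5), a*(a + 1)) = a + 1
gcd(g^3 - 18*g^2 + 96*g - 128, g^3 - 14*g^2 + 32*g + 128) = g^2 - 16*g + 64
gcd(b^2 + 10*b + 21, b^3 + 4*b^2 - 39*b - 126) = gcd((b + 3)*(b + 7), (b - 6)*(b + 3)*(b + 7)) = b^2 + 10*b + 21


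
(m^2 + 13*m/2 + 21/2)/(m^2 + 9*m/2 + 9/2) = (2*m + 7)/(2*m + 3)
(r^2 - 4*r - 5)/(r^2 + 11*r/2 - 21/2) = 2*(r^2 - 4*r - 5)/(2*r^2 + 11*r - 21)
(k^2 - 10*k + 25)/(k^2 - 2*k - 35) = (-k^2 + 10*k - 25)/(-k^2 + 2*k + 35)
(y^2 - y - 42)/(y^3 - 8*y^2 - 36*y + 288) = (y - 7)/(y^2 - 14*y + 48)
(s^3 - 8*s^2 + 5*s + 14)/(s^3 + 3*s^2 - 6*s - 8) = (s - 7)/(s + 4)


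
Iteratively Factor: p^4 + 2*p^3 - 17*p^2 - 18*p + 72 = (p - 2)*(p^3 + 4*p^2 - 9*p - 36) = (p - 2)*(p + 3)*(p^2 + p - 12) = (p - 2)*(p + 3)*(p + 4)*(p - 3)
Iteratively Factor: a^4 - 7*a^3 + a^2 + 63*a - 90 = (a - 3)*(a^3 - 4*a^2 - 11*a + 30) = (a - 5)*(a - 3)*(a^2 + a - 6) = (a - 5)*(a - 3)*(a - 2)*(a + 3)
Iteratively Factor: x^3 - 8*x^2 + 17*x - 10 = (x - 5)*(x^2 - 3*x + 2) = (x - 5)*(x - 1)*(x - 2)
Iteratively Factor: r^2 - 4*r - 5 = (r - 5)*(r + 1)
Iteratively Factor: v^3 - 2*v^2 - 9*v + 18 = (v - 2)*(v^2 - 9) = (v - 2)*(v + 3)*(v - 3)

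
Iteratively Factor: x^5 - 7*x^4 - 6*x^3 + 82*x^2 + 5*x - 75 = (x - 1)*(x^4 - 6*x^3 - 12*x^2 + 70*x + 75) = (x - 5)*(x - 1)*(x^3 - x^2 - 17*x - 15) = (x - 5)*(x - 1)*(x + 3)*(x^2 - 4*x - 5) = (x - 5)^2*(x - 1)*(x + 3)*(x + 1)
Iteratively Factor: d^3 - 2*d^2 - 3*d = (d)*(d^2 - 2*d - 3) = d*(d + 1)*(d - 3)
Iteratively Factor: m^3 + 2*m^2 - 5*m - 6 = (m - 2)*(m^2 + 4*m + 3) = (m - 2)*(m + 3)*(m + 1)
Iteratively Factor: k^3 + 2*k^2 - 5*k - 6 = (k - 2)*(k^2 + 4*k + 3) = (k - 2)*(k + 3)*(k + 1)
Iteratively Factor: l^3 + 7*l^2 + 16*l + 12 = (l + 3)*(l^2 + 4*l + 4) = (l + 2)*(l + 3)*(l + 2)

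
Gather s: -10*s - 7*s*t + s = s*(-7*t - 9)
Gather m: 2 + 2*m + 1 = 2*m + 3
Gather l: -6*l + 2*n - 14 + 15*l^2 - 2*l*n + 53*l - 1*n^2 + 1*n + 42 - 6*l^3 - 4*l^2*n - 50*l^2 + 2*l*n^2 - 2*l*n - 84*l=-6*l^3 + l^2*(-4*n - 35) + l*(2*n^2 - 4*n - 37) - n^2 + 3*n + 28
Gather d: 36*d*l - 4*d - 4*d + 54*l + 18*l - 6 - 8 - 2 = d*(36*l - 8) + 72*l - 16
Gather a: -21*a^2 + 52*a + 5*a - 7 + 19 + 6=-21*a^2 + 57*a + 18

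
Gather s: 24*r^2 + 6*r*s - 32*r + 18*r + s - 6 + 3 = 24*r^2 - 14*r + s*(6*r + 1) - 3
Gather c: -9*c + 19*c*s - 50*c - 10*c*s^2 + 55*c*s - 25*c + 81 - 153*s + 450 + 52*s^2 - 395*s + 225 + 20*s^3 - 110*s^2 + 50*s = c*(-10*s^2 + 74*s - 84) + 20*s^3 - 58*s^2 - 498*s + 756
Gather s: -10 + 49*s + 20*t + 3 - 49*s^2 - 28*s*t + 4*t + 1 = -49*s^2 + s*(49 - 28*t) + 24*t - 6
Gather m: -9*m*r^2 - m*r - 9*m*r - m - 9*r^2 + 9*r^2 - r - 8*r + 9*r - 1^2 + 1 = m*(-9*r^2 - 10*r - 1)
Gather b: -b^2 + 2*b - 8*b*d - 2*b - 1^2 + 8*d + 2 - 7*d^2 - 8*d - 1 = -b^2 - 8*b*d - 7*d^2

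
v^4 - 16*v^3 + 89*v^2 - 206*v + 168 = (v - 7)*(v - 4)*(v - 3)*(v - 2)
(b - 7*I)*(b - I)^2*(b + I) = b^4 - 8*I*b^3 - 6*b^2 - 8*I*b - 7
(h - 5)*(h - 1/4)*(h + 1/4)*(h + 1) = h^4 - 4*h^3 - 81*h^2/16 + h/4 + 5/16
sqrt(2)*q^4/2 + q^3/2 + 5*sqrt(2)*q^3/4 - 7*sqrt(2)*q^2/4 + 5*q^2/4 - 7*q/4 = q*(q - 1)*(q + 7/2)*(sqrt(2)*q/2 + 1/2)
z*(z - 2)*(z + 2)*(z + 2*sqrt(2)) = z^4 + 2*sqrt(2)*z^3 - 4*z^2 - 8*sqrt(2)*z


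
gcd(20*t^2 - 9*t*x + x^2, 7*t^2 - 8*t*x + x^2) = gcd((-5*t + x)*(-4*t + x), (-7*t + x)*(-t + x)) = 1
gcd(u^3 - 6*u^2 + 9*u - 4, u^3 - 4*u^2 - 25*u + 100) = u - 4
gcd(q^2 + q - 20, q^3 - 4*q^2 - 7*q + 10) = 1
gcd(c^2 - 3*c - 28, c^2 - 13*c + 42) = c - 7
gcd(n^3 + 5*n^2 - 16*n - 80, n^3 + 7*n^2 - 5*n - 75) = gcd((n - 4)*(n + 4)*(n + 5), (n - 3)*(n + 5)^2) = n + 5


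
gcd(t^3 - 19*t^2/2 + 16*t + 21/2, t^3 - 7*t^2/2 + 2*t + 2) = t + 1/2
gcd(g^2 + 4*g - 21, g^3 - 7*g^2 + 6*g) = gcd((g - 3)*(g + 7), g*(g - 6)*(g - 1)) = 1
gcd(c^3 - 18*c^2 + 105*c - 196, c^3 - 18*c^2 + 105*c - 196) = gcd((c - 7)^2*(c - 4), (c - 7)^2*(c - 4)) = c^3 - 18*c^2 + 105*c - 196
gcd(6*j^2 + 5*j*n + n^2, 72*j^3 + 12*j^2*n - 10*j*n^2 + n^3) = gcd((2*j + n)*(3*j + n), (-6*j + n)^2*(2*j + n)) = 2*j + n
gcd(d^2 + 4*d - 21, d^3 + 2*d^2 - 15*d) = d - 3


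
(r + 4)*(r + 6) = r^2 + 10*r + 24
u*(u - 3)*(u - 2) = u^3 - 5*u^2 + 6*u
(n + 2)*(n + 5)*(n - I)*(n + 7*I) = n^4 + 7*n^3 + 6*I*n^3 + 17*n^2 + 42*I*n^2 + 49*n + 60*I*n + 70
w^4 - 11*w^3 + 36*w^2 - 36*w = w*(w - 6)*(w - 3)*(w - 2)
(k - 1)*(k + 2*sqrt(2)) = k^2 - k + 2*sqrt(2)*k - 2*sqrt(2)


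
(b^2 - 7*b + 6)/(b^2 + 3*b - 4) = (b - 6)/(b + 4)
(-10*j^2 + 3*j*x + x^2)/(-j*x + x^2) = (10*j^2 - 3*j*x - x^2)/(x*(j - x))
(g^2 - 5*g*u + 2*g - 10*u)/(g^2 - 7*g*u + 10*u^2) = (-g - 2)/(-g + 2*u)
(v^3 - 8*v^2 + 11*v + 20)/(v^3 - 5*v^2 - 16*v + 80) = (v + 1)/(v + 4)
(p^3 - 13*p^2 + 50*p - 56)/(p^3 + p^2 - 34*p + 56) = (p - 7)/(p + 7)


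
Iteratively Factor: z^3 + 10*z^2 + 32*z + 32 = (z + 2)*(z^2 + 8*z + 16) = (z + 2)*(z + 4)*(z + 4)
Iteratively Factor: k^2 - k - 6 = (k + 2)*(k - 3)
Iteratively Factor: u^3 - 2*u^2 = (u)*(u^2 - 2*u) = u*(u - 2)*(u)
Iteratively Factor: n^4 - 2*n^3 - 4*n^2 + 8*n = (n - 2)*(n^3 - 4*n) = (n - 2)*(n + 2)*(n^2 - 2*n) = (n - 2)^2*(n + 2)*(n)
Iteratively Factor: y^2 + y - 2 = (y + 2)*(y - 1)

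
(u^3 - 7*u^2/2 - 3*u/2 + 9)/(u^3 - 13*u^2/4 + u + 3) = 2*(2*u^2 - 3*u - 9)/(4*u^2 - 5*u - 6)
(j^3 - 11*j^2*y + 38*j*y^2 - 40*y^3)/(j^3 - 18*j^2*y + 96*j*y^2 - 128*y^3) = (j^2 - 9*j*y + 20*y^2)/(j^2 - 16*j*y + 64*y^2)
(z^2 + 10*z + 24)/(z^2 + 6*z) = (z + 4)/z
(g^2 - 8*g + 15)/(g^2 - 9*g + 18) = (g - 5)/(g - 6)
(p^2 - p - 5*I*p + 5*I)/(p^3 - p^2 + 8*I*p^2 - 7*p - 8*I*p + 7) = (p - 5*I)/(p^2 + 8*I*p - 7)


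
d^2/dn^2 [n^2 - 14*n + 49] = 2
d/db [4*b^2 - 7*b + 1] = 8*b - 7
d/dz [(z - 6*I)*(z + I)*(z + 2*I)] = 3*z^2 - 6*I*z + 16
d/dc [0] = 0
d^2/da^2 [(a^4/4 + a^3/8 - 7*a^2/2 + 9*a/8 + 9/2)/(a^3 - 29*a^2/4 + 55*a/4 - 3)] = 10*(91*a^3 - 132*a^2 + 288*a - 364)/(64*a^6 - 816*a^5 + 3660*a^4 - 6545*a^3 + 3660*a^2 - 816*a + 64)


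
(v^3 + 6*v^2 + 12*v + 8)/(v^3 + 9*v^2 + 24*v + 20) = (v + 2)/(v + 5)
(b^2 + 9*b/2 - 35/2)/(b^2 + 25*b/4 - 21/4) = 2*(2*b - 5)/(4*b - 3)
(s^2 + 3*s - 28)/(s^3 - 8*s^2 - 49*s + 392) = (s - 4)/(s^2 - 15*s + 56)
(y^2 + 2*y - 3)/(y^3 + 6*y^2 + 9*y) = (y - 1)/(y*(y + 3))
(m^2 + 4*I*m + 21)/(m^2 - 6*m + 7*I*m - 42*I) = (m - 3*I)/(m - 6)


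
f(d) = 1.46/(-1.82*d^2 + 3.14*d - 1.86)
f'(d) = 1.46*(3.64*d - 3.14)/(-1.82*d^2 + 3.14*d - 1.86)^2 = (5.3144*d - 4.5844)/(1.82*d^2 - 3.14*d + 1.86)^2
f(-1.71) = -0.12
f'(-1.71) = -0.09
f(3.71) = -0.10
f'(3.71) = 0.06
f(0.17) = -1.06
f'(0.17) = -1.94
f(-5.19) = -0.02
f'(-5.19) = -0.01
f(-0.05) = -0.72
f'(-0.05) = -1.19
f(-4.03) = -0.03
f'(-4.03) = -0.01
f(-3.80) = -0.04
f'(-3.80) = -0.02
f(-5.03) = -0.02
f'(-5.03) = -0.01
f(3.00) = -0.17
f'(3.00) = 0.15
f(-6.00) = -0.02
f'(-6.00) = -0.00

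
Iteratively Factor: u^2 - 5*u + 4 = (u - 4)*(u - 1)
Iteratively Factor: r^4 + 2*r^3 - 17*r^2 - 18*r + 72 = (r - 2)*(r^3 + 4*r^2 - 9*r - 36) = (r - 2)*(r + 4)*(r^2 - 9) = (r - 3)*(r - 2)*(r + 4)*(r + 3)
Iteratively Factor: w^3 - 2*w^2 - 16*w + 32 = (w - 2)*(w^2 - 16) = (w - 4)*(w - 2)*(w + 4)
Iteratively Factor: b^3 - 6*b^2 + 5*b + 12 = (b - 3)*(b^2 - 3*b - 4) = (b - 3)*(b + 1)*(b - 4)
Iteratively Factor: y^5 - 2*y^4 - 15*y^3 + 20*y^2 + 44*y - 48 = (y + 2)*(y^4 - 4*y^3 - 7*y^2 + 34*y - 24) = (y - 2)*(y + 2)*(y^3 - 2*y^2 - 11*y + 12) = (y - 2)*(y + 2)*(y + 3)*(y^2 - 5*y + 4) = (y - 2)*(y - 1)*(y + 2)*(y + 3)*(y - 4)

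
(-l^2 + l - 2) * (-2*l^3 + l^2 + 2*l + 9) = 2*l^5 - 3*l^4 + 3*l^3 - 9*l^2 + 5*l - 18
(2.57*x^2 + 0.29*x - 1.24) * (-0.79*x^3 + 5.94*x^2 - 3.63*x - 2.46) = -2.0303*x^5 + 15.0367*x^4 - 6.6269*x^3 - 14.7405*x^2 + 3.7878*x + 3.0504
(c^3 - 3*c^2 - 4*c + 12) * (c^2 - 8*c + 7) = c^5 - 11*c^4 + 27*c^3 + 23*c^2 - 124*c + 84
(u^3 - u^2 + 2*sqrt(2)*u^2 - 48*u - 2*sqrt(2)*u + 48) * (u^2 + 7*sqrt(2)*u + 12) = u^5 - u^4 + 9*sqrt(2)*u^4 - 9*sqrt(2)*u^3 - 8*u^3 - 312*sqrt(2)*u^2 + 8*u^2 - 576*u + 312*sqrt(2)*u + 576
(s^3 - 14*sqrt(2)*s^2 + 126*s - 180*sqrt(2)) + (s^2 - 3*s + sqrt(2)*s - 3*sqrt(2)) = s^3 - 14*sqrt(2)*s^2 + s^2 + sqrt(2)*s + 123*s - 183*sqrt(2)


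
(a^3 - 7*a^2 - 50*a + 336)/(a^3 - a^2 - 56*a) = (a - 6)/a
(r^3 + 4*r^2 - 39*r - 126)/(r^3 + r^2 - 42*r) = (r + 3)/r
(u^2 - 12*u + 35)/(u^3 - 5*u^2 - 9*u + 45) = (u - 7)/(u^2 - 9)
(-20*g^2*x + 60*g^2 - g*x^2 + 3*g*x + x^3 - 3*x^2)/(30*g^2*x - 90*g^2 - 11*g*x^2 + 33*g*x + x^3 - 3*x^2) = (4*g + x)/(-6*g + x)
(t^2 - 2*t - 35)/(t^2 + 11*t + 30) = (t - 7)/(t + 6)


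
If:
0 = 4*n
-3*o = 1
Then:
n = 0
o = -1/3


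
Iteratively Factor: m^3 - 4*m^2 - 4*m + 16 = (m - 4)*(m^2 - 4) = (m - 4)*(m + 2)*(m - 2)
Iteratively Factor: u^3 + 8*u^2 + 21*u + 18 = (u + 3)*(u^2 + 5*u + 6) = (u + 2)*(u + 3)*(u + 3)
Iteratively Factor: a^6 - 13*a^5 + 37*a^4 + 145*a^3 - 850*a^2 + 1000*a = (a - 5)*(a^5 - 8*a^4 - 3*a^3 + 130*a^2 - 200*a) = (a - 5)*(a + 4)*(a^4 - 12*a^3 + 45*a^2 - 50*a) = (a - 5)^2*(a + 4)*(a^3 - 7*a^2 + 10*a) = (a - 5)^2*(a - 2)*(a + 4)*(a^2 - 5*a) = a*(a - 5)^2*(a - 2)*(a + 4)*(a - 5)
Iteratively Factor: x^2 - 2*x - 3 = (x + 1)*(x - 3)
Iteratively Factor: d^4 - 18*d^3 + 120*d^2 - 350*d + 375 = (d - 5)*(d^3 - 13*d^2 + 55*d - 75) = (d - 5)^2*(d^2 - 8*d + 15) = (d - 5)^2*(d - 3)*(d - 5)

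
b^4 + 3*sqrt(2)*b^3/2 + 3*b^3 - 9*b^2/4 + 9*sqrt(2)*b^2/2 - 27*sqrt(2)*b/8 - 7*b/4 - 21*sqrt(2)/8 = (b - 1)*(b + 1/2)*(b + 7/2)*(b + 3*sqrt(2)/2)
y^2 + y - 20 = (y - 4)*(y + 5)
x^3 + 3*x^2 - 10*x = x*(x - 2)*(x + 5)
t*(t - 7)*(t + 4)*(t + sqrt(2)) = t^4 - 3*t^3 + sqrt(2)*t^3 - 28*t^2 - 3*sqrt(2)*t^2 - 28*sqrt(2)*t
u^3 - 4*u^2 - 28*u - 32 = (u - 8)*(u + 2)^2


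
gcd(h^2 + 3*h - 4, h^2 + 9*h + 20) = h + 4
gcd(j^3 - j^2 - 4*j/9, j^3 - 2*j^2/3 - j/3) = j^2 + j/3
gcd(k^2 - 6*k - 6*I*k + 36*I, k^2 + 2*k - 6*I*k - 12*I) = k - 6*I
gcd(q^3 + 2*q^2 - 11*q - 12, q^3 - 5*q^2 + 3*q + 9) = q^2 - 2*q - 3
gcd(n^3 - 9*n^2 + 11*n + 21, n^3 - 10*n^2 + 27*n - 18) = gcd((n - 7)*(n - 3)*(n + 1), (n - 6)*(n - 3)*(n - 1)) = n - 3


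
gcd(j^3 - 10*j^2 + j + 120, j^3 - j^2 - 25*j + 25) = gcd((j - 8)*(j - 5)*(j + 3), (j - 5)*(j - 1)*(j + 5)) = j - 5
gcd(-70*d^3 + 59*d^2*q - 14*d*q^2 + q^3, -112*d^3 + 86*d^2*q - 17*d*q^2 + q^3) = 14*d^2 - 9*d*q + q^2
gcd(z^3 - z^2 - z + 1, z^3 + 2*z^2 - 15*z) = 1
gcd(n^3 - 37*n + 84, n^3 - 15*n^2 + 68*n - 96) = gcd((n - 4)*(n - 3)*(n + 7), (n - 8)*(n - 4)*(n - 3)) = n^2 - 7*n + 12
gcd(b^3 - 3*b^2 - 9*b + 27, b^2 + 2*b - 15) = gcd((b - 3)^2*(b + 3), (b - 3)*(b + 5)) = b - 3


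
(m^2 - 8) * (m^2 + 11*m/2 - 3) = m^4 + 11*m^3/2 - 11*m^2 - 44*m + 24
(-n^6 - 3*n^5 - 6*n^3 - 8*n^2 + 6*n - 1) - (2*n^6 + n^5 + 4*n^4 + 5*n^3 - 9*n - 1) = -3*n^6 - 4*n^5 - 4*n^4 - 11*n^3 - 8*n^2 + 15*n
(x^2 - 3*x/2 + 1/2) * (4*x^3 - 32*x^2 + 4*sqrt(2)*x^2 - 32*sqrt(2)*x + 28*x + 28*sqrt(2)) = 4*x^5 - 38*x^4 + 4*sqrt(2)*x^4 - 38*sqrt(2)*x^3 + 78*x^3 - 58*x^2 + 78*sqrt(2)*x^2 - 58*sqrt(2)*x + 14*x + 14*sqrt(2)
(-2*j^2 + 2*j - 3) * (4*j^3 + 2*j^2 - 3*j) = -8*j^5 + 4*j^4 - 2*j^3 - 12*j^2 + 9*j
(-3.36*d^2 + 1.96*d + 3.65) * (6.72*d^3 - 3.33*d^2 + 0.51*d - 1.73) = -22.5792*d^5 + 24.36*d^4 + 16.2876*d^3 - 5.3421*d^2 - 1.5293*d - 6.3145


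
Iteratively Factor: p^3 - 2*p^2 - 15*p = (p)*(p^2 - 2*p - 15) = p*(p + 3)*(p - 5)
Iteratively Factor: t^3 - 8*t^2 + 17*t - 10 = (t - 2)*(t^2 - 6*t + 5) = (t - 2)*(t - 1)*(t - 5)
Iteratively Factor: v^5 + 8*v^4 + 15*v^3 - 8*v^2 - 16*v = (v + 4)*(v^4 + 4*v^3 - v^2 - 4*v) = v*(v + 4)*(v^3 + 4*v^2 - v - 4) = v*(v + 4)^2*(v^2 - 1) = v*(v + 1)*(v + 4)^2*(v - 1)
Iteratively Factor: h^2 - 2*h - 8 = (h - 4)*(h + 2)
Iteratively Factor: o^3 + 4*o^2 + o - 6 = (o + 2)*(o^2 + 2*o - 3) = (o + 2)*(o + 3)*(o - 1)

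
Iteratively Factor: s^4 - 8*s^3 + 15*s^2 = (s - 5)*(s^3 - 3*s^2) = (s - 5)*(s - 3)*(s^2) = s*(s - 5)*(s - 3)*(s)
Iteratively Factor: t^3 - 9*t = (t + 3)*(t^2 - 3*t) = t*(t + 3)*(t - 3)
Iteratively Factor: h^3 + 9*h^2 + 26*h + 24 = (h + 3)*(h^2 + 6*h + 8) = (h + 3)*(h + 4)*(h + 2)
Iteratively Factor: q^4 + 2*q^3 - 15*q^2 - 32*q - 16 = (q + 4)*(q^3 - 2*q^2 - 7*q - 4) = (q + 1)*(q + 4)*(q^2 - 3*q - 4) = (q - 4)*(q + 1)*(q + 4)*(q + 1)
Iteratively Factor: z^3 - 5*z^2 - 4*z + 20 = (z - 5)*(z^2 - 4) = (z - 5)*(z - 2)*(z + 2)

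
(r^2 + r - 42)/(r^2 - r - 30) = (r + 7)/(r + 5)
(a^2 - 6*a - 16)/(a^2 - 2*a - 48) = (a + 2)/(a + 6)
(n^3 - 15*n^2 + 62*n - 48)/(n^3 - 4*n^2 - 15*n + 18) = (n - 8)/(n + 3)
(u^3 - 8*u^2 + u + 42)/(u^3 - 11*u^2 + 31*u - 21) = (u + 2)/(u - 1)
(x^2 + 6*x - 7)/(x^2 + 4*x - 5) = (x + 7)/(x + 5)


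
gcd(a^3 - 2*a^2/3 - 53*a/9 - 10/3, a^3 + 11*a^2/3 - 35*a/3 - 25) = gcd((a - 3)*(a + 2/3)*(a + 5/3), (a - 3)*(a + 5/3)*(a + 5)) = a^2 - 4*a/3 - 5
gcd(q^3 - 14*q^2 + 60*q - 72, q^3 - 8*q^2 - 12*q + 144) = q^2 - 12*q + 36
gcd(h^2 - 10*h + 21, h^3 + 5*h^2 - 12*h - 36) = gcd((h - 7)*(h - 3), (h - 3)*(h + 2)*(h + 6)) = h - 3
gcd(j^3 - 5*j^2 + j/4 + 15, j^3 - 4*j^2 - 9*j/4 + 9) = j^2 - 5*j/2 - 6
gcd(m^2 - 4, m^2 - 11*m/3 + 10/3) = m - 2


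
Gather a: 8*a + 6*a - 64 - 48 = 14*a - 112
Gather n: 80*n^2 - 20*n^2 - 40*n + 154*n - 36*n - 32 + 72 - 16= 60*n^2 + 78*n + 24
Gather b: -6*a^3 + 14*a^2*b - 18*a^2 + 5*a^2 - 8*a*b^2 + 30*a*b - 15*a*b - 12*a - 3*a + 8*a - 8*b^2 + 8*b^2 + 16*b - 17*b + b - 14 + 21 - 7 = -6*a^3 - 13*a^2 - 8*a*b^2 - 7*a + b*(14*a^2 + 15*a)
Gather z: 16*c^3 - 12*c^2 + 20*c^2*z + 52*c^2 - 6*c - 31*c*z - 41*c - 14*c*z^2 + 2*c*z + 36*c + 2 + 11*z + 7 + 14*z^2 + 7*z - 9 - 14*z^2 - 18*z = 16*c^3 + 40*c^2 - 14*c*z^2 - 11*c + z*(20*c^2 - 29*c)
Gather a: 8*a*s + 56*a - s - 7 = a*(8*s + 56) - s - 7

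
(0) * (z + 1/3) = 0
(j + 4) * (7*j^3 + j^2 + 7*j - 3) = 7*j^4 + 29*j^3 + 11*j^2 + 25*j - 12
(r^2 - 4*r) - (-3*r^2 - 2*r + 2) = 4*r^2 - 2*r - 2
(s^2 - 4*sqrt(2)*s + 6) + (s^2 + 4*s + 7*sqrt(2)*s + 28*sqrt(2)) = 2*s^2 + 4*s + 3*sqrt(2)*s + 6 + 28*sqrt(2)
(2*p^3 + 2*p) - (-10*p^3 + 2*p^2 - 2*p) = 12*p^3 - 2*p^2 + 4*p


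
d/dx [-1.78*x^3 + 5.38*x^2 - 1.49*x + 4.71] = -5.34*x^2 + 10.76*x - 1.49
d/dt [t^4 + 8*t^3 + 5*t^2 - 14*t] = 4*t^3 + 24*t^2 + 10*t - 14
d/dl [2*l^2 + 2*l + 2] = 4*l + 2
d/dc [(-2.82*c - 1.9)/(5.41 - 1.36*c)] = (96.515482 - 24.262672*c)/(1.36*c - 5.41)^3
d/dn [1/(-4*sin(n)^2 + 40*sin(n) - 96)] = (sin(n) - 5)*cos(n)/(2*(sin(n)^2 - 10*sin(n) + 24)^2)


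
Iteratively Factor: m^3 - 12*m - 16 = (m - 4)*(m^2 + 4*m + 4) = (m - 4)*(m + 2)*(m + 2)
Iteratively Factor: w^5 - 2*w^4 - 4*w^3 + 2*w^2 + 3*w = (w)*(w^4 - 2*w^3 - 4*w^2 + 2*w + 3) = w*(w + 1)*(w^3 - 3*w^2 - w + 3) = w*(w - 1)*(w + 1)*(w^2 - 2*w - 3) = w*(w - 3)*(w - 1)*(w + 1)*(w + 1)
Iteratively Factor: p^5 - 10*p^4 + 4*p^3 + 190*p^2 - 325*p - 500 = (p + 1)*(p^4 - 11*p^3 + 15*p^2 + 175*p - 500) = (p - 5)*(p + 1)*(p^3 - 6*p^2 - 15*p + 100) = (p - 5)^2*(p + 1)*(p^2 - p - 20) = (p - 5)^2*(p + 1)*(p + 4)*(p - 5)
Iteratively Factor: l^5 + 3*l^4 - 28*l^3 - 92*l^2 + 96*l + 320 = (l - 2)*(l^4 + 5*l^3 - 18*l^2 - 128*l - 160) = (l - 2)*(l + 4)*(l^3 + l^2 - 22*l - 40) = (l - 2)*(l + 4)^2*(l^2 - 3*l - 10) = (l - 5)*(l - 2)*(l + 4)^2*(l + 2)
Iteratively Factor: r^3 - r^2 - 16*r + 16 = (r - 4)*(r^2 + 3*r - 4) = (r - 4)*(r + 4)*(r - 1)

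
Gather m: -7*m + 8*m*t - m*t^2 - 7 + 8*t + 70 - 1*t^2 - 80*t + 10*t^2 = m*(-t^2 + 8*t - 7) + 9*t^2 - 72*t + 63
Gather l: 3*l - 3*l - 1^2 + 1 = 0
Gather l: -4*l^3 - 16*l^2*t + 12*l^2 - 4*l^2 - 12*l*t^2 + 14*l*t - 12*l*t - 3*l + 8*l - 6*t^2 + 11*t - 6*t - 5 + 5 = -4*l^3 + l^2*(8 - 16*t) + l*(-12*t^2 + 2*t + 5) - 6*t^2 + 5*t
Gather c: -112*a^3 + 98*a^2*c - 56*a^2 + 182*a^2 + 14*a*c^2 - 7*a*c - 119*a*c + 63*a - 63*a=-112*a^3 + 126*a^2 + 14*a*c^2 + c*(98*a^2 - 126*a)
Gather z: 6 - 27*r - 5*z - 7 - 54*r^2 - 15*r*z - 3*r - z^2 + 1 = -54*r^2 - 30*r - z^2 + z*(-15*r - 5)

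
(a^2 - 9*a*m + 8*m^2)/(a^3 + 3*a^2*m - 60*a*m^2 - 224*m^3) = (a - m)/(a^2 + 11*a*m + 28*m^2)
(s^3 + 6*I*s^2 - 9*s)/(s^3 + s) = (s^2 + 6*I*s - 9)/(s^2 + 1)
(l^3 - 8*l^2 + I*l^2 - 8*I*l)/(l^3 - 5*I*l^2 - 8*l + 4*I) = l*(l^2 + l*(-8 + I) - 8*I)/(l^3 - 5*I*l^2 - 8*l + 4*I)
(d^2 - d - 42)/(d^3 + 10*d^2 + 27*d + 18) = (d - 7)/(d^2 + 4*d + 3)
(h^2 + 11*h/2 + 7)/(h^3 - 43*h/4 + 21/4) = 2*(h + 2)/(2*h^2 - 7*h + 3)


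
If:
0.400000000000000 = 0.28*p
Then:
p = 1.43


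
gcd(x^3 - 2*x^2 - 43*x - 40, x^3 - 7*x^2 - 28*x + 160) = x^2 - 3*x - 40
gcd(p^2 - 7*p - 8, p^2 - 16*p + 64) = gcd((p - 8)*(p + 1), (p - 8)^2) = p - 8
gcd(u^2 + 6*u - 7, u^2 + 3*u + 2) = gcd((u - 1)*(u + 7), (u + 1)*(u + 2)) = 1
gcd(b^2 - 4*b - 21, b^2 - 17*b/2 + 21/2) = b - 7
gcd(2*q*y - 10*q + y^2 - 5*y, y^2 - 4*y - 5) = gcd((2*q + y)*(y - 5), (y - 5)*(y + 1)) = y - 5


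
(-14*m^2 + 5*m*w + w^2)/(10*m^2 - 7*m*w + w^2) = (7*m + w)/(-5*m + w)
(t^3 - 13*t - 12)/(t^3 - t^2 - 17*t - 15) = (t - 4)/(t - 5)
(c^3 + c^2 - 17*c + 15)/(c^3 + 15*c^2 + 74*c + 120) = (c^2 - 4*c + 3)/(c^2 + 10*c + 24)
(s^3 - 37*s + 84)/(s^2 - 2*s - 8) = (s^2 + 4*s - 21)/(s + 2)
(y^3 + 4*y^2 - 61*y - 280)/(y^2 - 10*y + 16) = (y^2 + 12*y + 35)/(y - 2)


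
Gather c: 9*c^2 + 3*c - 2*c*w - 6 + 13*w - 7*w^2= 9*c^2 + c*(3 - 2*w) - 7*w^2 + 13*w - 6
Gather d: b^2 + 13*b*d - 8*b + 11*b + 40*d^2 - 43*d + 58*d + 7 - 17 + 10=b^2 + 3*b + 40*d^2 + d*(13*b + 15)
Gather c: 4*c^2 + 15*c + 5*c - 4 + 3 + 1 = 4*c^2 + 20*c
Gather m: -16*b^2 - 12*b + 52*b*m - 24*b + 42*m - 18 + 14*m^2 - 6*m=-16*b^2 - 36*b + 14*m^2 + m*(52*b + 36) - 18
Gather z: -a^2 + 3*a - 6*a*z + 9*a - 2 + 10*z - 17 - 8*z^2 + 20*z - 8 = -a^2 + 12*a - 8*z^2 + z*(30 - 6*a) - 27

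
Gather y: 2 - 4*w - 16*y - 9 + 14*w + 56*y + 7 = 10*w + 40*y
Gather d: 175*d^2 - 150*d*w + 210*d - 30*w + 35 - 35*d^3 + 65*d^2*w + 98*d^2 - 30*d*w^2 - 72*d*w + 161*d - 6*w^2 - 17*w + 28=-35*d^3 + d^2*(65*w + 273) + d*(-30*w^2 - 222*w + 371) - 6*w^2 - 47*w + 63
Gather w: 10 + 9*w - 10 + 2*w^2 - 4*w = 2*w^2 + 5*w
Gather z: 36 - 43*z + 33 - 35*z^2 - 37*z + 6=-35*z^2 - 80*z + 75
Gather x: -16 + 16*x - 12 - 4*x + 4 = 12*x - 24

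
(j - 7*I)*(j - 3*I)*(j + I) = j^3 - 9*I*j^2 - 11*j - 21*I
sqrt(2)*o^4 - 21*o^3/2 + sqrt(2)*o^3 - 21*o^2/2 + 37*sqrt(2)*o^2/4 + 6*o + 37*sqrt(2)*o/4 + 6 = (o + 1)*(o - 4*sqrt(2))*(o - 3*sqrt(2)/2)*(sqrt(2)*o + 1/2)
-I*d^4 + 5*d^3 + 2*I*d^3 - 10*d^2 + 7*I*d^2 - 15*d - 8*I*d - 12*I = (d - 3)*(d + I)*(d + 4*I)*(-I*d - I)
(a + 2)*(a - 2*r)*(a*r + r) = a^3*r - 2*a^2*r^2 + 3*a^2*r - 6*a*r^2 + 2*a*r - 4*r^2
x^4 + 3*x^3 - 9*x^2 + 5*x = x*(x - 1)^2*(x + 5)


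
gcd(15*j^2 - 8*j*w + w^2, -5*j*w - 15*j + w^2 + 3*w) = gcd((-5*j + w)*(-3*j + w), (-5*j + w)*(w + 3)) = -5*j + w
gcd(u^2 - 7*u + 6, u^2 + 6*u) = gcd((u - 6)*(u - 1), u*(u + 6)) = 1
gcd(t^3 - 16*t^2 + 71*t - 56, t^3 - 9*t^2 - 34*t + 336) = t^2 - 15*t + 56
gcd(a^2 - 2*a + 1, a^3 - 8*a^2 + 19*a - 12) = a - 1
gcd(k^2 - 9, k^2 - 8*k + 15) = k - 3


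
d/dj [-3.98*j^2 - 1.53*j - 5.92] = -7.96*j - 1.53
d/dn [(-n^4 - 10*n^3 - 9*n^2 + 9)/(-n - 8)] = (3*n^4 + 52*n^3 + 249*n^2 + 144*n + 9)/(n^2 + 16*n + 64)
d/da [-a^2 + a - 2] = 1 - 2*a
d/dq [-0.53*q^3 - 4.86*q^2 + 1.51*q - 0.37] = -1.59*q^2 - 9.72*q + 1.51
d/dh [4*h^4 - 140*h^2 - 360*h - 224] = 16*h^3 - 280*h - 360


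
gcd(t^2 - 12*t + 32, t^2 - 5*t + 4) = t - 4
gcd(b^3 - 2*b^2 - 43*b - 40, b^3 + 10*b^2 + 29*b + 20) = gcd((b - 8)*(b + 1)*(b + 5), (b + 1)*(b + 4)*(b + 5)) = b^2 + 6*b + 5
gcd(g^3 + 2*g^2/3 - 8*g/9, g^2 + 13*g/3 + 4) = g + 4/3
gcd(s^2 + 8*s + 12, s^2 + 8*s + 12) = s^2 + 8*s + 12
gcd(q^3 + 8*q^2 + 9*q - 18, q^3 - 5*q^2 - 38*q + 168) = q + 6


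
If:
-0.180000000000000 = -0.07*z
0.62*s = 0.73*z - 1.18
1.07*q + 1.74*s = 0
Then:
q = -1.83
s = 1.12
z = 2.57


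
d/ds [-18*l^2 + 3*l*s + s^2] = 3*l + 2*s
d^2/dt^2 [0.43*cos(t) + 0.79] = -0.43*cos(t)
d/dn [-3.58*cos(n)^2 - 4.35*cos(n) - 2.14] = (7.16*cos(n) + 4.35)*sin(n)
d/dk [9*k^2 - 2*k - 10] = 18*k - 2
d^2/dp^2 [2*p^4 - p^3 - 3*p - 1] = 6*p*(4*p - 1)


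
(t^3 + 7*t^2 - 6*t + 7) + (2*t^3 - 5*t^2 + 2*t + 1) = 3*t^3 + 2*t^2 - 4*t + 8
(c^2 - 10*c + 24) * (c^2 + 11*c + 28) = c^4 + c^3 - 58*c^2 - 16*c + 672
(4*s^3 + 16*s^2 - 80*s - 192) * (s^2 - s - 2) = 4*s^5 + 12*s^4 - 104*s^3 - 144*s^2 + 352*s + 384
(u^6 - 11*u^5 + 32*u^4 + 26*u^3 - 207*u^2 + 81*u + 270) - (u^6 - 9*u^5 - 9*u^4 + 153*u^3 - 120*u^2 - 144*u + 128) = -2*u^5 + 41*u^4 - 127*u^3 - 87*u^2 + 225*u + 142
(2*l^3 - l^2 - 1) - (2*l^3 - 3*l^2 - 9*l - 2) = 2*l^2 + 9*l + 1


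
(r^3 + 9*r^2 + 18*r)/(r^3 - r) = (r^2 + 9*r + 18)/(r^2 - 1)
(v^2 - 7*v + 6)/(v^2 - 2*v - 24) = (v - 1)/(v + 4)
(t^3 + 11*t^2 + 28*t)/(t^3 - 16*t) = (t + 7)/(t - 4)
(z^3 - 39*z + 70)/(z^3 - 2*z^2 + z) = (z^3 - 39*z + 70)/(z*(z^2 - 2*z + 1))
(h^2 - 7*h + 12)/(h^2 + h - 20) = (h - 3)/(h + 5)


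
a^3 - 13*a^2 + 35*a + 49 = (a - 7)^2*(a + 1)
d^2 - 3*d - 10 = (d - 5)*(d + 2)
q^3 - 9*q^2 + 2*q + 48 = (q - 8)*(q - 3)*(q + 2)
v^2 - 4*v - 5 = (v - 5)*(v + 1)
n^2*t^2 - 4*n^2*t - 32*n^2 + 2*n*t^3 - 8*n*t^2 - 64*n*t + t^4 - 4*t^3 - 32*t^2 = (n + t)^2*(t - 8)*(t + 4)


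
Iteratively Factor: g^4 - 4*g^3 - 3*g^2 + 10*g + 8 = (g - 4)*(g^3 - 3*g - 2) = (g - 4)*(g - 2)*(g^2 + 2*g + 1) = (g - 4)*(g - 2)*(g + 1)*(g + 1)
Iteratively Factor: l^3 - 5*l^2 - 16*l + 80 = (l - 4)*(l^2 - l - 20) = (l - 4)*(l + 4)*(l - 5)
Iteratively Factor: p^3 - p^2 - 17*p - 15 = (p - 5)*(p^2 + 4*p + 3) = (p - 5)*(p + 3)*(p + 1)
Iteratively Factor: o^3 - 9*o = (o)*(o^2 - 9) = o*(o + 3)*(o - 3)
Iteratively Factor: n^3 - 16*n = (n - 4)*(n^2 + 4*n) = n*(n - 4)*(n + 4)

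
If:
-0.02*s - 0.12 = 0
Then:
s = -6.00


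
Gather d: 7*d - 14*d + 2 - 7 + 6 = 1 - 7*d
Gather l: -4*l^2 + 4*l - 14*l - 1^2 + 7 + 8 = -4*l^2 - 10*l + 14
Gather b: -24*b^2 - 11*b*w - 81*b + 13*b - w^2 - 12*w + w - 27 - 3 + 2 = -24*b^2 + b*(-11*w - 68) - w^2 - 11*w - 28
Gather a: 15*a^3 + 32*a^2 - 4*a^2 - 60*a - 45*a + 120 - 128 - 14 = 15*a^3 + 28*a^2 - 105*a - 22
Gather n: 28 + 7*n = 7*n + 28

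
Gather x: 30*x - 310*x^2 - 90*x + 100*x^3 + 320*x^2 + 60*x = 100*x^3 + 10*x^2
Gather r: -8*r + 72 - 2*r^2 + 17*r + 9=-2*r^2 + 9*r + 81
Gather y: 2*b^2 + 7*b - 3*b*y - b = 2*b^2 - 3*b*y + 6*b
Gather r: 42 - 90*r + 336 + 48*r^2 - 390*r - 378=48*r^2 - 480*r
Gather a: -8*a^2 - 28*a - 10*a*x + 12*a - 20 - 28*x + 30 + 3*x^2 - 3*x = -8*a^2 + a*(-10*x - 16) + 3*x^2 - 31*x + 10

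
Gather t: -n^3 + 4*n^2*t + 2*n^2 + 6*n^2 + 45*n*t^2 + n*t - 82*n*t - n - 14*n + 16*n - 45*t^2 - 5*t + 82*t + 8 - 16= -n^3 + 8*n^2 + n + t^2*(45*n - 45) + t*(4*n^2 - 81*n + 77) - 8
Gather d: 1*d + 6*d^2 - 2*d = 6*d^2 - d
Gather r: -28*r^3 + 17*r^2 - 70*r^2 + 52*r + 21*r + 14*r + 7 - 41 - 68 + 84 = -28*r^3 - 53*r^2 + 87*r - 18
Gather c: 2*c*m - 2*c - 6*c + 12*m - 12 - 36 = c*(2*m - 8) + 12*m - 48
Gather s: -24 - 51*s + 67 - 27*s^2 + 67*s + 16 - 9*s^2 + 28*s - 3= -36*s^2 + 44*s + 56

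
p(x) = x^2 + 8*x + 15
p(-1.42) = 5.66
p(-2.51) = 1.22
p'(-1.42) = 5.16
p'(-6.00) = -4.00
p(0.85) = 22.52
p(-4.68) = -0.54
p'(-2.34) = 3.32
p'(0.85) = 9.70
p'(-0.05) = 7.90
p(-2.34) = 1.76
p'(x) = 2*x + 8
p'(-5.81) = -3.62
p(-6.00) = 3.00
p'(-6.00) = -4.00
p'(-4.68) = -1.36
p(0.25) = 17.06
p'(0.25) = 8.50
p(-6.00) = 3.00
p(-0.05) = 14.60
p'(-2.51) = 2.98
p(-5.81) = 2.28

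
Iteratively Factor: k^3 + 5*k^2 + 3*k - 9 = (k + 3)*(k^2 + 2*k - 3) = (k - 1)*(k + 3)*(k + 3)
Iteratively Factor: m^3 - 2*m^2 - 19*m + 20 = (m + 4)*(m^2 - 6*m + 5) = (m - 5)*(m + 4)*(m - 1)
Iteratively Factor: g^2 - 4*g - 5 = (g + 1)*(g - 5)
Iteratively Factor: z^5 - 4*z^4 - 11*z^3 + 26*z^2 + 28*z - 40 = (z - 2)*(z^4 - 2*z^3 - 15*z^2 - 4*z + 20) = (z - 2)*(z + 2)*(z^3 - 4*z^2 - 7*z + 10) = (z - 5)*(z - 2)*(z + 2)*(z^2 + z - 2) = (z - 5)*(z - 2)*(z + 2)^2*(z - 1)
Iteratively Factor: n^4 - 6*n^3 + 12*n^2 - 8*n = (n)*(n^3 - 6*n^2 + 12*n - 8) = n*(n - 2)*(n^2 - 4*n + 4) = n*(n - 2)^2*(n - 2)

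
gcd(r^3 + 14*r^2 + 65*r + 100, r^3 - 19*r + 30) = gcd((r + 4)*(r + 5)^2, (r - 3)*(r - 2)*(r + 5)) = r + 5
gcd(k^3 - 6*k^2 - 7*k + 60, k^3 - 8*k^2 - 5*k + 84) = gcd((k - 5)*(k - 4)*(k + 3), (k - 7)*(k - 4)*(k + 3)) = k^2 - k - 12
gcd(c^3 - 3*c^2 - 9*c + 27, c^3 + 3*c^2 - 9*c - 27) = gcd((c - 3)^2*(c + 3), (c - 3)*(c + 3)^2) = c^2 - 9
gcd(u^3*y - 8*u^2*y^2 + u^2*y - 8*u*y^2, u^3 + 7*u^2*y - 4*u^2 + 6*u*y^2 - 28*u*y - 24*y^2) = 1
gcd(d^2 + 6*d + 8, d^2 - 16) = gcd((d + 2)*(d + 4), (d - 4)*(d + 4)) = d + 4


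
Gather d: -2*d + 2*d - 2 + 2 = 0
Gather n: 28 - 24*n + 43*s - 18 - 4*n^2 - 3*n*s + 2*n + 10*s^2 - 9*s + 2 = -4*n^2 + n*(-3*s - 22) + 10*s^2 + 34*s + 12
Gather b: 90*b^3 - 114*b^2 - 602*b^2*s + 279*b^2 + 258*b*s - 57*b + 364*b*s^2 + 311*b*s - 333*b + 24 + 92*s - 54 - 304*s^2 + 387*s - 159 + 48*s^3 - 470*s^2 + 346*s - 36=90*b^3 + b^2*(165 - 602*s) + b*(364*s^2 + 569*s - 390) + 48*s^3 - 774*s^2 + 825*s - 225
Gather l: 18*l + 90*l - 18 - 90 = 108*l - 108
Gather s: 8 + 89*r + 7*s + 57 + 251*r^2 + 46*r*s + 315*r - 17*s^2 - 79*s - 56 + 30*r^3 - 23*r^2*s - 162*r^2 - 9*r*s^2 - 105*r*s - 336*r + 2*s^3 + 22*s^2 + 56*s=30*r^3 + 89*r^2 + 68*r + 2*s^3 + s^2*(5 - 9*r) + s*(-23*r^2 - 59*r - 16) + 9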